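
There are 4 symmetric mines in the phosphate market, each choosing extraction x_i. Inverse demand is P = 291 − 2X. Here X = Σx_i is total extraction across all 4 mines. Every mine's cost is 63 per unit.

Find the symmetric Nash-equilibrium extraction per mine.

22.8

A representative mine's profit is π_i = x_i(291 − 2X) − 63x_i, with X = x_i + Σ_{j≠i} x_j.
First-order condition: 228 − 4x_i − 2Σ_{j≠i} x_j = 0.
Imposing symmetry (x_j = x for all j) turns Σ_{j≠i} x_j into 3x, so 228 = 10x and x = 22.8.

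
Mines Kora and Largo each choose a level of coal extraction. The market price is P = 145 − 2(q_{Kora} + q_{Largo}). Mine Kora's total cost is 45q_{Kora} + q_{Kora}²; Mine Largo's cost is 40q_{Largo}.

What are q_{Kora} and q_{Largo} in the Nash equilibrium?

9.5, 21.5

Mine Kora's profit: π = q_{Kora}(145 − 2(q_{Kora} + q_{Largo})) − 45q_{Kora} − q_{Kora}².
∂π/∂q_{Kora} = 100 − 6q_{Kora} − 2q_{Largo} = 0, so q_{Kora} = 50/3 − (1/3)q_{Largo}.
For Largo: ∂π/∂q_{Largo} = 105 − 4q_{Largo} − 2q_{Kora} = 0 ⇒ q_{Largo} = 26.25 − 0.5q_{Kora}.
Solving the two reaction functions simultaneously: (1 − (−1/3)(−0.5))q_{Kora} = 50/3 − (1/3)·26.25, so (5/6)q_{Kora} = 95/12 and q_{Kora} = 9.5.
Then q_{Largo} = 26.25 − 0.5·9.5 = 21.5.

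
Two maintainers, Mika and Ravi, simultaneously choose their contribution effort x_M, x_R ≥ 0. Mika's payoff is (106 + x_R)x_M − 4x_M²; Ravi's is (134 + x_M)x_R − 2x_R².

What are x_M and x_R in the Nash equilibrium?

Expanding Mika's payoff: 106x_M + x_Rx_M − 4x_M².
∂π/∂x_M = 106 + x_R − 8x_M = 0, so x_M = 13.25 + 0.125x_R.
Likewise for Ravi: x_R = 33.5 + 0.25x_M.
Plugging x_R into Mika's best response: x_M = 13.25 + 0.125(33.5 + 0.25x_M) ⇒ (31/32)x_M = 17.4375, so x_M = 18.
Then x_R = 33.5 + 0.25·18 = 38.

18, 38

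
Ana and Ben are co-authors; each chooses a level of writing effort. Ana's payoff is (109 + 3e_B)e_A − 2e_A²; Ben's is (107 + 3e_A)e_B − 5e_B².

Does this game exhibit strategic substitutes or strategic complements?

Expanding Ana's payoff: 109e_A + 3e_Be_A − 2e_A².
∂π/∂e_A = 109 + 3e_B − 4e_A = 0, so e_A = 27.25 + 0.75e_B.
The best-response slope de_A/de_B = 0.75 > 0: the reaction function is upward-sloping, so the choices are strategic complements.

strategic complements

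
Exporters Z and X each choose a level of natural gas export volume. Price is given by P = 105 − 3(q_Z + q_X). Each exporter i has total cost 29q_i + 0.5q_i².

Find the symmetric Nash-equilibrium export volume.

Exporter Z's profit: π = q_Z(105 − 3(q_Z + q_X)) − 29q_Z − 0.5q_Z².
∂π/∂q_Z = 76 − 7q_Z − 3q_X = 0, so q_Z = 76/7 − (3/7)q_X.
By symmetry q_X = q_Z; substituting into the reaction function, (10/7)q_Z = 76/7 and q_Z = 7.6.

7.6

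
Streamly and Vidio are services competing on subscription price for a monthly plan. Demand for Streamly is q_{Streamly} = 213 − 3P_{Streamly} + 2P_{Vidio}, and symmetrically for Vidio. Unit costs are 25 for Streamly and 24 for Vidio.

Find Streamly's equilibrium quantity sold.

Streamly's profit: π = (P_{Streamly} − 25)(213 − 3P_{Streamly} + 2P_{Vidio}).
∂π/∂P_{Streamly} = 288 − 6P_{Streamly} + 2P_{Vidio} = 0 ⇒ P_{Streamly} = 48 + (1/3)P_{Vidio}.
Similarly P_{Vidio} = 47.5 + (1/3)P_{Streamly}.
Solving the two reaction functions simultaneously: (1 − (1/3)(1/3))P_{Streamly} = 48 + (1/3)·47.5, so (8/9)P_{Streamly} = 383/6 and P_{Streamly} = 71.8125.
Then P_{Vidio} = 47.5 + (1/3)·71.8125 = 71.4375.
q_{Streamly} = 213 − 3·71.8125 + 2·71.4375 = 140.4375.

140.4375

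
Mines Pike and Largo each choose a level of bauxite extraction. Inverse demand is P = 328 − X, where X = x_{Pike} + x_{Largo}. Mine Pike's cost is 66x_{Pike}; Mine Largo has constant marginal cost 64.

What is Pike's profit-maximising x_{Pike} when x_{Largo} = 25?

Mine Pike's profit: π = x_{Pike}(328 − (x_{Pike} + x_{Largo})) − 66x_{Pike}.
∂π/∂x_{Pike} = 262 − 2x_{Pike} − x_{Largo} = 0, so x_{Pike} = 131 − 0.5x_{Largo}.
At x_{Largo} = 25: x_{Pike} = 131 − 0.5·25 = 118.5.

118.5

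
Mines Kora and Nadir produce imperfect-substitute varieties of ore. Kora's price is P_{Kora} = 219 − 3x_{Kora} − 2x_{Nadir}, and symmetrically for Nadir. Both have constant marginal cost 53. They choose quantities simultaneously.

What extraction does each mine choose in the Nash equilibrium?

Mine Kora's profit: π = x_{Kora}(219 − 3x_{Kora} − 2x_{Nadir}) − 53x_{Kora}.
∂π/∂x_{Kora} = 166 − 6x_{Kora} − 2x_{Nadir} = 0 ⇒ x_{Kora} = 83/3 − (1/3)x_{Nadir}.
Setting x_{Kora} = x_{Nadir} in the reaction function: x_{Kora} = 83/3 − (1/3)x_{Kora}, so x_{Kora} = (83/3) / (4/3) = 20.75.

20.75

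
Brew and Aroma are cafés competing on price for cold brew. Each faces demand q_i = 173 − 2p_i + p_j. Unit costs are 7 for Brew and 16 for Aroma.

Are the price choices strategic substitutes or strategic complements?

Brew's profit: π = (p_{Brew} − 7)(173 − 2p_{Brew} + p_{Aroma}).
∂π/∂p_{Brew} = 187 − 4p_{Brew} + p_{Aroma} = 0 ⇒ p_{Brew} = 46.75 + 0.25p_{Aroma}.
The best-response slope dp_{Brew}/dp_{Aroma} = 0.25 > 0: the reaction function is upward-sloping, so the choices are strategic complements.

strategic complements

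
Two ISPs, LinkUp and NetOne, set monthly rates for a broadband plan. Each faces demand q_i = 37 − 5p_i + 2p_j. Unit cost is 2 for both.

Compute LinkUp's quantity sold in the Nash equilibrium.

LinkUp's profit: π = (p_{LinkUp} − 2)(37 − 5p_{LinkUp} + 2p_{NetOne}).
∂π/∂p_{LinkUp} = 47 − 10p_{LinkUp} + 2p_{NetOne} = 0 ⇒ p_{LinkUp} = 4.7 + 0.2p_{NetOne}.
By symmetry p_{NetOne} = p_{LinkUp}; substituting into the reaction function, 0.8p_{LinkUp} = 4.7 and p_{LinkUp} = 5.875.
q_{LinkUp} = 37 − 5·5.875 + 2·5.875 = 19.375.

19.375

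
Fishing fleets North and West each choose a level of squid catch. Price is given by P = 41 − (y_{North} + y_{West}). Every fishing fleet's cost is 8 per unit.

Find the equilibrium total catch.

Fishing fleet North's profit: π = y_{North}(41 − (y_{North} + y_{West})) − 8y_{North}.
∂π/∂y_{North} = 33 − 2y_{North} − y_{West} = 0, so y_{North} = 16.5 − 0.5y_{West}.
By symmetry y_{West} = y_{North}; substituting into the reaction function, 1.5y_{North} = 16.5 and y_{North} = 11.
Total catch: 11 + 11 = 22.

22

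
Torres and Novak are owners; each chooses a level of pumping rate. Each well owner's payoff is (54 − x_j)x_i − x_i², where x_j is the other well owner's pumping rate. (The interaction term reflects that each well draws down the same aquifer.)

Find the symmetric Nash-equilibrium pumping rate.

18

Torres's payoff is (54 − x_N)x_T − x_T².
∂π/∂x_T = 54 − x_N − 2x_T = 0, so x_T = 27 − 0.5x_N.
By symmetry x_N = x_T; substituting into the reaction function, 1.5x_T = 27 and x_T = 18.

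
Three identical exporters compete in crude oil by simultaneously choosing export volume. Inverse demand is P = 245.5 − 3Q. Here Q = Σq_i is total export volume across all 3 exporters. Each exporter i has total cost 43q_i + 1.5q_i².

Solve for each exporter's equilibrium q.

A representative exporter's profit is π_i = q_i(245.5 − 3Q) − 43q_i − 1.5q_i², with Q = q_i + Σ_{j≠i} q_j.
First-order condition: 202.5 − 9q_i − 3Σ_{j≠i} q_j = 0.
Imposing symmetry (q_j = q for all j) turns Σ_{j≠i} q_j into 2q, so 202.5 = 15q and q = 13.5.

13.5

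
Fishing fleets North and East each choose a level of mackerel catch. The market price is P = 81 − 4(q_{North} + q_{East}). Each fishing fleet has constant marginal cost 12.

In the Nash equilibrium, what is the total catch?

11.5

Fishing fleet North's profit: π = q_{North}(81 − 4(q_{North} + q_{East})) − 12q_{North}.
∂π/∂q_{North} = 69 − 8q_{North} − 4q_{East} = 0, so q_{North} = 8.625 − 0.5q_{East}.
Setting q_{North} = q_{East} in the reaction function: q_{North} = 8.625 − 0.5q_{North}, so q_{North} = 8.625 / 1.5 = 5.75.
Total catch: 5.75 + 5.75 = 11.5.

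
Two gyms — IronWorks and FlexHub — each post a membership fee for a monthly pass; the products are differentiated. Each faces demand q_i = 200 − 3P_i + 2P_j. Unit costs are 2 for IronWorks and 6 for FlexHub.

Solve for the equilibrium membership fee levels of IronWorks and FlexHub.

52.25, 53.75

IronWorks's profit: π = (P_{IronWorks} − 2)(200 − 3P_{IronWorks} + 2P_{FlexHub}).
∂π/∂P_{IronWorks} = 206 − 6P_{IronWorks} + 2P_{FlexHub} = 0 ⇒ P_{IronWorks} = 103/3 + (1/3)P_{FlexHub}.
Similarly P_{FlexHub} = 109/3 + (1/3)P_{IronWorks}.
Solving the two reaction functions simultaneously: (1 − (1/3)(1/3))P_{IronWorks} = 103/3 + (1/3)·(109/3), so (8/9)P_{IronWorks} = 418/9 and P_{IronWorks} = 52.25.
Then P_{FlexHub} = 109/3 + (1/3)·52.25 = 53.75.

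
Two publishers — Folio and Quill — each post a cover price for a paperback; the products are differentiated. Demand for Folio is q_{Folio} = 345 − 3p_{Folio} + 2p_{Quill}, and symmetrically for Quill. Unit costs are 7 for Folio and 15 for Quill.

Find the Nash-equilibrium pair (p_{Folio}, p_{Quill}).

93, 96

Folio's profit: π = (p_{Folio} − 7)(345 − 3p_{Folio} + 2p_{Quill}).
∂π/∂p_{Folio} = 366 − 6p_{Folio} + 2p_{Quill} = 0 ⇒ p_{Folio} = 61 + (1/3)p_{Quill}.
Similarly p_{Quill} = 65 + (1/3)p_{Folio}.
Substituting the second reaction function into the first: p_{Folio} = 61 + (1/3)(65 + (1/3)p_{Folio}), which gives (8/9)p_{Folio} = 248/3 ⇒ p_{Folio} = 93.
Then p_{Quill} = 65 + (1/3)·93 = 96.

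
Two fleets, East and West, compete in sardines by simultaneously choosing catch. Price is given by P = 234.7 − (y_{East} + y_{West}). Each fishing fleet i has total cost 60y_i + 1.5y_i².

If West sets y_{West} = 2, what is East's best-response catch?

34.54

Fishing fleet East's profit: π = y_{East}(234.7 − (y_{East} + y_{West})) − 60y_{East} − 1.5y_{East}².
∂π/∂y_{East} = 174.7 − 5y_{East} − y_{West} = 0, so y_{East} = 34.94 − 0.2y_{West}.
At y_{West} = 2: y_{East} = 34.94 − 0.2·2 = 34.54.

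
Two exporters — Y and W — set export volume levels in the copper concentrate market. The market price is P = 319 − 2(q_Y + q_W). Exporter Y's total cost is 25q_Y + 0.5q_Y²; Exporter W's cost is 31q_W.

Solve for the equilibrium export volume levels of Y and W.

37.5, 53.25

Exporter Y's profit: π = q_Y(319 − 2(q_Y + q_W)) − 25q_Y − 0.5q_Y².
∂π/∂q_Y = 294 − 5q_Y − 2q_W = 0, so q_Y = 58.8 − 0.4q_W.
For W: ∂π/∂q_W = 288 − 4q_W − 2q_Y = 0 ⇒ q_W = 72 − 0.5q_Y.
Solving the two reaction functions simultaneously: (1 − (−0.4)(−0.5))q_Y = 58.8 − 0.4·72, so 0.8q_Y = 30 and q_Y = 37.5.
Then q_W = 72 − 0.5·37.5 = 53.25.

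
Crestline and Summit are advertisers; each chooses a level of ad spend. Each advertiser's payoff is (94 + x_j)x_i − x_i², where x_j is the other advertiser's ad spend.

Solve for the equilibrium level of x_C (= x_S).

94

Crestline's payoff is (94 + x_S)x_C − x_C².
∂π/∂x_C = 94 + x_S − 2x_C = 0, so x_C = 47 + 0.5x_S.
Setting x_C = x_S in the reaction function: x_C = 47 + 0.5x_C, so x_C = 47 / 0.5 = 94.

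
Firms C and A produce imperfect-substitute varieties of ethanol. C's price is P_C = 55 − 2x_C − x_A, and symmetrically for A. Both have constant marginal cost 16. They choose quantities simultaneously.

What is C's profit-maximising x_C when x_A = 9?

Firm C's profit: π = x_C(55 − 2x_C − x_A) − 16x_C.
∂π/∂x_C = 39 − 4x_C − x_A = 0 ⇒ x_C = 9.75 − 0.25x_A.
At x_A = 9: x_C = 9.75 − 0.25·9 = 7.5.

7.5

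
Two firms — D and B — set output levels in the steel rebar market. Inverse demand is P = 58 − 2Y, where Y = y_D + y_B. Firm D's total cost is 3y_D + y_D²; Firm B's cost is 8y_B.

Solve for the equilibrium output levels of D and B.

Firm D's profit: π = y_D(58 − 2(y_D + y_B)) − 3y_D − y_D².
∂π/∂y_D = 55 − 6y_D − 2y_B = 0, so y_D = 55/6 − (1/3)y_B.
For B: ∂π/∂y_B = 50 − 4y_B − 2y_D = 0 ⇒ y_B = 12.5 − 0.5y_D.
Substituting the second reaction function into the first: y_D = 55/6 − (1/3)(12.5 − 0.5y_D), which gives (5/6)y_D = 5 ⇒ y_D = 6.
Then y_B = 12.5 − 0.5·6 = 9.5.

6, 9.5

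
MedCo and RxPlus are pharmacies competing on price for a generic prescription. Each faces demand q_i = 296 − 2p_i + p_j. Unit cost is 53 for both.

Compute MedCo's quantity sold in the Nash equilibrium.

MedCo's profit: π = (p_{MedCo} − 53)(296 − 2p_{MedCo} + p_{RxPlus}).
∂π/∂p_{MedCo} = 402 − 4p_{MedCo} + p_{RxPlus} = 0 ⇒ p_{MedCo} = 100.5 + 0.25p_{RxPlus}.
The game is symmetric, so in equilibrium p_{RxPlus} = p_{MedCo}: the reaction function gives 0.75p_{MedCo} = 100.5, hence p_{MedCo} = 134.
q_{MedCo} = 296 − 2·134 + 134 = 162.

162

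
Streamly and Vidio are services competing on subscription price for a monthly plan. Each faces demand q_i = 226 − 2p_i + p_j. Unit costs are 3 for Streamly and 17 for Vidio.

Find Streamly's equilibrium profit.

Streamly's profit: π = (p_{Streamly} − 3)(226 − 2p_{Streamly} + p_{Vidio}).
∂π/∂p_{Streamly} = 232 − 4p_{Streamly} + p_{Vidio} = 0 ⇒ p_{Streamly} = 58 + 0.25p_{Vidio}.
Similarly p_{Vidio} = 65 + 0.25p_{Streamly}.
Plugging p_{Vidio} into Streamly's best response: p_{Streamly} = 58 + 0.25(65 + 0.25p_{Streamly}) ⇒ 0.9375p_{Streamly} = 74.25, so p_{Streamly} = 79.2.
Then p_{Vidio} = 65 + 0.25·79.2 = 84.8.
q_{Streamly} = 226 − 2·79.2 + 84.8 = 152.4.
Profit = (79.2 − 3)·152.4 = 11612.88.

11612.88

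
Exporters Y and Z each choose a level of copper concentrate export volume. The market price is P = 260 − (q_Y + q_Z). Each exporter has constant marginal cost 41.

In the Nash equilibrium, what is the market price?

114

Exporter Y's profit: π = q_Y(260 − (q_Y + q_Z)) − 41q_Y.
∂π/∂q_Y = 219 − 2q_Y − q_Z = 0, so q_Y = 109.5 − 0.5q_Z.
The game is symmetric, so in equilibrium q_Z = q_Y: the reaction function gives 1.5q_Y = 109.5, hence q_Y = 73.
Equilibrium price: P = 260 − 146 = 114.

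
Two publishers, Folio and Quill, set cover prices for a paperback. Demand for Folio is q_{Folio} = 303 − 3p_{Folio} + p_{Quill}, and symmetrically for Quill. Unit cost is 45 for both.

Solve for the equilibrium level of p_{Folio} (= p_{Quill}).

Folio's profit: π = (p_{Folio} − 45)(303 − 3p_{Folio} + p_{Quill}).
∂π/∂p_{Folio} = 438 − 6p_{Folio} + p_{Quill} = 0 ⇒ p_{Folio} = 73 + (1/6)p_{Quill}.
Setting p_{Folio} = p_{Quill} in the reaction function: p_{Folio} = 73 + (1/6)p_{Folio}, so p_{Folio} = 73 / (5/6) = 87.6.

87.6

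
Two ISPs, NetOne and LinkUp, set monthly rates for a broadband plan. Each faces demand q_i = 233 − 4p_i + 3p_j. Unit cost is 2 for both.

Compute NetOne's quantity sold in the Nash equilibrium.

NetOne's profit: π = (p_{NetOne} − 2)(233 − 4p_{NetOne} + 3p_{LinkUp}).
∂π/∂p_{NetOne} = 241 − 8p_{NetOne} + 3p_{LinkUp} = 0 ⇒ p_{NetOne} = 30.125 + 0.375p_{LinkUp}.
Setting p_{NetOne} = p_{LinkUp} in the reaction function: p_{NetOne} = 30.125 + 0.375p_{NetOne}, so p_{NetOne} = 30.125 / 0.625 = 48.2.
q_{NetOne} = 233 − 4·48.2 + 3·48.2 = 184.8.

184.8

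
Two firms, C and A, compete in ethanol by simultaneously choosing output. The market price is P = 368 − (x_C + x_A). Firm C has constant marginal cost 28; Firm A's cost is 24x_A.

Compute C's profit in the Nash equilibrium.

12544

Firm C's profit: π = x_C(368 − (x_C + x_A)) − 28x_C.
∂π/∂x_C = 340 − 2x_C − x_A = 0, so x_C = 170 − 0.5x_A.
By the same steps for A: x_A = 172 − 0.5x_C.
Substituting the second reaction function into the first: x_C = 170 − 0.5(172 − 0.5x_C), which gives 0.75x_C = 84 ⇒ x_C = 112.
Then x_A = 172 − 0.5·112 = 116.
Price P = 368 − 228 = 140.
C's profit: (140 − 28)·112 = 12544.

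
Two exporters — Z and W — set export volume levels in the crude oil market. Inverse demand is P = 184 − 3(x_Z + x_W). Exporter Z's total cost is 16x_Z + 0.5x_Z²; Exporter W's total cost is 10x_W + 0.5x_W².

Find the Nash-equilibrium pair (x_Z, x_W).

16.35, 17.85

Exporter Z's profit: π = x_Z(184 − 3(x_Z + x_W)) − 16x_Z − 0.5x_Z².
∂π/∂x_Z = 168 − 7x_Z − 3x_W = 0, so x_Z = 24 − (3/7)x_W.
By the same steps for W: x_W = 174/7 − (3/7)x_Z.
Solving the two reaction functions simultaneously: (1 − (−3/7)(−3/7))x_Z = 24 − (3/7)·(174/7), so (40/49)x_Z = 654/49 and x_Z = 16.35.
Then x_W = 174/7 − (3/7)·16.35 = 17.85.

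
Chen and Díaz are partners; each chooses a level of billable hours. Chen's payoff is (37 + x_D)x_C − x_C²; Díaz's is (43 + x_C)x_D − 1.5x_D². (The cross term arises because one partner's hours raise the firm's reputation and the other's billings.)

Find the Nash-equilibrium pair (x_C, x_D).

Expanding Chen's payoff: 37x_C + x_Dx_C − x_C².
∂π/∂x_C = 37 + x_D − 2x_C = 0, so x_C = 18.5 + 0.5x_D.
Likewise for Díaz: x_D = 43/3 + (1/3)x_C.
Solving the two reaction functions simultaneously: (1 − (0.5)(1/3))x_C = 18.5 + 0.5·(43/3), so (5/6)x_C = 77/3 and x_C = 30.8.
Then x_D = 43/3 + (1/3)·30.8 = 24.6.

30.8, 24.6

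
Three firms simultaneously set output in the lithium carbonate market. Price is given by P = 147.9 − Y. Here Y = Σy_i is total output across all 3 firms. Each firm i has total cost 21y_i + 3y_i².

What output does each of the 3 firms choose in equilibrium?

A representative firm's profit is π_i = y_i(147.9 − Y) − 21y_i − 3y_i², with Y = y_i + Σ_{j≠i} y_j.
First-order condition: 126.9 − 8y_i − Σ_{j≠i} y_j = 0.
With identical firms, set every y_j = y: then 126.9 − 8y − 2y = 0, i.e. y = 126.9/10 = 12.69.

12.69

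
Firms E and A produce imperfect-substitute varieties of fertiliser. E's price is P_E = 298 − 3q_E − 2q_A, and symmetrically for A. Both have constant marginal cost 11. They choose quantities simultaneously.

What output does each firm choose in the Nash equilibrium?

Firm E's profit: π = q_E(298 − 3q_E − 2q_A) − 11q_E.
∂π/∂q_E = 287 − 6q_E − 2q_A = 0 ⇒ q_E = 287/6 − (1/3)q_A.
By symmetry q_A = q_E; substituting into the reaction function, (4/3)q_E = 287/6 and q_E = 35.875.

35.875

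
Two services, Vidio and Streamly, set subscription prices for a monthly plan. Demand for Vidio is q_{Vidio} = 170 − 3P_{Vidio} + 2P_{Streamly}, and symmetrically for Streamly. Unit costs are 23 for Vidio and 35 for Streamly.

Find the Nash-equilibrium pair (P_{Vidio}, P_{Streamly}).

62, 66.5

Vidio's profit: π = (P_{Vidio} − 23)(170 − 3P_{Vidio} + 2P_{Streamly}).
∂π/∂P_{Vidio} = 239 − 6P_{Vidio} + 2P_{Streamly} = 0 ⇒ P_{Vidio} = 239/6 + (1/3)P_{Streamly}.
Similarly P_{Streamly} = 275/6 + (1/3)P_{Vidio}.
Substituting the second reaction function into the first: P_{Vidio} = 239/6 + (1/3)(275/6 + (1/3)P_{Vidio}), which gives (8/9)P_{Vidio} = 496/9 ⇒ P_{Vidio} = 62.
Then P_{Streamly} = 275/6 + (1/3)·62 = 66.5.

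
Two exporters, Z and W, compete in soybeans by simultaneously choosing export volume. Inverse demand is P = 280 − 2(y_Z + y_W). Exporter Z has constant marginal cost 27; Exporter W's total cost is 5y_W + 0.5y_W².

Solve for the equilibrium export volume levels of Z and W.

44.6875, 37.125

Exporter Z's profit: π = y_Z(280 − 2(y_Z + y_W)) − 27y_Z.
∂π/∂y_Z = 253 − 4y_Z − 2y_W = 0, so y_Z = 63.25 − 0.5y_W.
For W: ∂π/∂y_W = 275 − 5y_W − 2y_Z = 0 ⇒ y_W = 55 − 0.4y_Z.
Solving the two reaction functions simultaneously: (1 − (−0.5)(−0.4))y_Z = 63.25 − 0.5·55, so 0.8y_Z = 35.75 and y_Z = 44.6875.
Then y_W = 55 − 0.4·44.6875 = 37.125.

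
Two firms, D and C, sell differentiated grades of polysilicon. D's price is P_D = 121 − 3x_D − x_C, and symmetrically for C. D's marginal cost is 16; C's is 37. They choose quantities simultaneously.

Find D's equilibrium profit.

730.08

Firm D's profit: π = x_D(121 − 3x_D − x_C) − 16x_D.
∂π/∂x_D = 105 − 6x_D − x_C = 0 ⇒ x_D = 17.5 − (1/6)x_C.
Similarly x_C = 14 − (1/6)x_D.
Solving the two reaction functions simultaneously: (1 − (−1/6)(−1/6))x_D = 17.5 − (1/6)·14, so (35/36)x_D = 91/6 and x_D = 15.6.
Then x_C = 14 − (1/6)·15.6 = 11.4.
P_D = 121 − 3·15.6 − 11.4 = 62.8.
Profit = (62.8 − 16)·15.6 = 730.08.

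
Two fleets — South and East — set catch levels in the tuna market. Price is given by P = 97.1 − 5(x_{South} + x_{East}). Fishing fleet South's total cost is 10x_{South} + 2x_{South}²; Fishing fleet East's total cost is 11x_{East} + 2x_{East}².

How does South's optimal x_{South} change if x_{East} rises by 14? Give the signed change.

Fishing fleet South's profit: π = x_{South}(97.1 − 5(x_{South} + x_{East})) − 10x_{South} − 2x_{South}².
∂π/∂x_{South} = 87.1 − 14x_{South} − 5x_{East} = 0, so x_{South} = 871/140 − (5/14)x_{East}.
The reaction-function slope is −5/14, so a 14-unit rise in x_{East} moves x_{South} by −5/14 × 14 = −5. South's best response falls — the actions are strategic substitutes.

-5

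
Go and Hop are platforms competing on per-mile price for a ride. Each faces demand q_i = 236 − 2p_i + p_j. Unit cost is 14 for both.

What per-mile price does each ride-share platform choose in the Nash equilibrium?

88

Go's profit: π = (p_{Go} − 14)(236 − 2p_{Go} + p_{Hop}).
∂π/∂p_{Go} = 264 − 4p_{Go} + p_{Hop} = 0 ⇒ p_{Go} = 66 + 0.25p_{Hop}.
By symmetry p_{Hop} = p_{Go}; substituting into the reaction function, 0.75p_{Go} = 66 and p_{Go} = 88.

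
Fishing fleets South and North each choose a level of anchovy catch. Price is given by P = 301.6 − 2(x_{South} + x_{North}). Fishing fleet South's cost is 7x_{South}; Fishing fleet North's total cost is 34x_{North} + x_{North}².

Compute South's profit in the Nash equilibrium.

7594.0488

Fishing fleet South's profit: π = x_{South}(301.6 − 2(x_{South} + x_{North})) − 7x_{South}.
∂π/∂x_{South} = 294.6 − 4x_{South} − 2x_{North} = 0, so x_{South} = 73.65 − 0.5x_{North}.
For North: ∂π/∂x_{North} = 267.6 − 6x_{North} − 2x_{South} = 0 ⇒ x_{North} = 44.6 − (1/3)x_{South}.
Plugging x_{North} into South's best response: x_{South} = 73.65 − 0.5(44.6 − (1/3)x_{South}) ⇒ (5/6)x_{South} = 51.35, so x_{South} = 61.62.
Then x_{North} = 44.6 − (1/3)·61.62 = 24.06.
Price P = 301.6 − 2·85.68 = 130.24.
South's profit: (130.24 − 7)·61.62 = 7594.0488.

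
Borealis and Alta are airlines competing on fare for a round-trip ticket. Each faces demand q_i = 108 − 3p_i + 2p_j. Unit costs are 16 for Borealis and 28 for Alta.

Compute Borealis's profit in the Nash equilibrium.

1912.6875

Borealis's profit: π = (p_{Borealis} − 16)(108 − 3p_{Borealis} + 2p_{Alta}).
∂π/∂p_{Borealis} = 156 − 6p_{Borealis} + 2p_{Alta} = 0 ⇒ p_{Borealis} = 26 + (1/3)p_{Alta}.
Similarly p_{Alta} = 32 + (1/3)p_{Borealis}.
Plugging p_{Alta} into Borealis's best response: p_{Borealis} = 26 + (1/3)(32 + (1/3)p_{Borealis}) ⇒ (8/9)p_{Borealis} = 110/3, so p_{Borealis} = 41.25.
Then p_{Alta} = 32 + (1/3)·41.25 = 45.75.
q_{Borealis} = 108 − 3·41.25 + 2·45.75 = 75.75.
Profit = (41.25 − 16)·75.75 = 1912.6875.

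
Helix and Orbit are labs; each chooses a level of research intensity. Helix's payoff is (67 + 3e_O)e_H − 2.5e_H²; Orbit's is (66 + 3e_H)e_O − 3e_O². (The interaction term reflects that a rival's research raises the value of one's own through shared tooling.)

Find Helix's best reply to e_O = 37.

Expanding Helix's payoff: 67e_H + 3e_Oe_H − 2.5e_H².
∂π/∂e_H = 67 + 3e_O − 5e_H = 0, so e_H = 13.4 + 0.6e_O.
At e_O = 37: e_H = 13.4 + 0.6·37 = 35.6.

35.6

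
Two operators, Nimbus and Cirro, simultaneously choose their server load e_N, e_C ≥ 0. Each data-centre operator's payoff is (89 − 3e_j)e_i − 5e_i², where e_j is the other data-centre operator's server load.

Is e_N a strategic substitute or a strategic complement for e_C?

strategic substitutes

Nimbus's payoff is (89 − 3e_C)e_N − 5e_N².
∂π/∂e_N = 89 − 3e_C − 10e_N = 0, so e_N = 8.9 − 0.3e_C.
The best-response slope de_N/de_C = −0.3 < 0: the reaction function is downward-sloping, so the choices are strategic substitutes.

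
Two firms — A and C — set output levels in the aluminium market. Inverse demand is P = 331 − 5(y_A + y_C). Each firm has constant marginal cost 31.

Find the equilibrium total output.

40

Firm A's profit: π = y_A(331 − 5(y_A + y_C)) − 31y_A.
∂π/∂y_A = 300 − 10y_A − 5y_C = 0, so y_A = 30 − 0.5y_C.
By symmetry y_C = y_A; substituting into the reaction function, 1.5y_A = 30 and y_A = 20.
Total output: 20 + 20 = 40.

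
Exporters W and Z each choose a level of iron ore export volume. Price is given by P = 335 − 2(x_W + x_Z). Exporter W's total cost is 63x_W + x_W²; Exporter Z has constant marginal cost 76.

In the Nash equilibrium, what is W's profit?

2436.75

Exporter W's profit: π = x_W(335 − 2(x_W + x_Z)) − 63x_W − x_W².
∂π/∂x_W = 272 − 6x_W − 2x_Z = 0, so x_W = 136/3 − (1/3)x_Z.
For Z: ∂π/∂x_Z = 259 − 4x_Z − 2x_W = 0 ⇒ x_Z = 64.75 − 0.5x_W.
Substituting the second reaction function into the first: x_W = 136/3 − (1/3)(64.75 − 0.5x_W), which gives (5/6)x_W = 23.75 ⇒ x_W = 28.5.
Then x_Z = 64.75 − 0.5·28.5 = 50.5.
Price P = 335 − 2·79 = 177.
W's profit: (177 − 63)·28.5 − (28.5)² = 2436.75.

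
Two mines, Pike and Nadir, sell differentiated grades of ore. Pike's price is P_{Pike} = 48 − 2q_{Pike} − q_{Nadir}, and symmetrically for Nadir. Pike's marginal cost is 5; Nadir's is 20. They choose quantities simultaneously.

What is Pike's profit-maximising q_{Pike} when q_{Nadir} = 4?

Mine Pike's profit: π = q_{Pike}(48 − 2q_{Pike} − q_{Nadir}) − 5q_{Pike}.
∂π/∂q_{Pike} = 43 − 4q_{Pike} − q_{Nadir} = 0 ⇒ q_{Pike} = 10.75 − 0.25q_{Nadir}.
At q_{Nadir} = 4: q_{Pike} = 10.75 − 0.25·4 = 9.75.

9.75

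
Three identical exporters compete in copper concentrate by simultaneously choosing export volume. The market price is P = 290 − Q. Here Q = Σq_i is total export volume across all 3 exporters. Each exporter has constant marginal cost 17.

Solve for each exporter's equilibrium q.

A representative exporter's profit is π_i = q_i(290 − Q) − 17q_i, with Q = q_i + Σ_{j≠i} q_j.
First-order condition: 273 − 2q_i − Σ_{j≠i} q_j = 0.
In a symmetric equilibrium every exporter chooses the same q, so Σ_{j≠i} q_j = 2q. The condition becomes 273 − 4q = 0, giving q = 273/4 = 68.25.

68.25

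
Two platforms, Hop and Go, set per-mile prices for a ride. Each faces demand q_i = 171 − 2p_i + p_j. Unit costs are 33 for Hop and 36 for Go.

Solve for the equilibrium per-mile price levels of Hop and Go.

Hop's profit: π = (p_{Hop} − 33)(171 − 2p_{Hop} + p_{Go}).
∂π/∂p_{Hop} = 237 − 4p_{Hop} + p_{Go} = 0 ⇒ p_{Hop} = 59.25 + 0.25p_{Go}.
Similarly p_{Go} = 60.75 + 0.25p_{Hop}.
Substituting the second reaction function into the first: p_{Hop} = 59.25 + 0.25(60.75 + 0.25p_{Hop}), which gives 0.9375p_{Hop} = 74.4375 ⇒ p_{Hop} = 79.4.
Then p_{Go} = 60.75 + 0.25·79.4 = 80.6.

79.4, 80.6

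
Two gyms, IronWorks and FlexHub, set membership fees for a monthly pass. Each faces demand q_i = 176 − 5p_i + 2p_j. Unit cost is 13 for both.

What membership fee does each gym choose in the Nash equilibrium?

IronWorks's profit: π = (p_{IronWorks} − 13)(176 − 5p_{IronWorks} + 2p_{FlexHub}).
∂π/∂p_{IronWorks} = 241 − 10p_{IronWorks} + 2p_{FlexHub} = 0 ⇒ p_{IronWorks} = 24.1 + 0.2p_{FlexHub}.
Setting p_{IronWorks} = p_{FlexHub} in the reaction function: p_{IronWorks} = 24.1 + 0.2p_{IronWorks}, so p_{IronWorks} = 24.1 / 0.8 = 30.125.

30.125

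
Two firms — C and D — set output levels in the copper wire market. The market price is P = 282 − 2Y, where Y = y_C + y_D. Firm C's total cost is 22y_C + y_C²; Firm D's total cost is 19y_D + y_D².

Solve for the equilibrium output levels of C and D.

Firm C's profit: π = y_C(282 − 2(y_C + y_D)) − 22y_C − y_C².
∂π/∂y_C = 260 − 6y_C − 2y_D = 0, so y_C = 130/3 − (1/3)y_D.
By the same steps for D: y_D = 263/6 − (1/3)y_C.
Plugging y_D into C's best response: y_C = 130/3 − (1/3)(263/6 − (1/3)y_C) ⇒ (8/9)y_C = 517/18, so y_C = 32.3125.
Then y_D = 263/6 − (1/3)·32.3125 = 33.0625.

32.3125, 33.0625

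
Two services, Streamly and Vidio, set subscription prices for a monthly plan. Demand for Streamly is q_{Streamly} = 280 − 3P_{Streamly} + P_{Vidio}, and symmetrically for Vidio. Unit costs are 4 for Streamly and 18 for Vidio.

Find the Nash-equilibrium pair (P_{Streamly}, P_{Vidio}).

Streamly's profit: π = (P_{Streamly} − 4)(280 − 3P_{Streamly} + P_{Vidio}).
∂π/∂P_{Streamly} = 292 − 6P_{Streamly} + P_{Vidio} = 0 ⇒ P_{Streamly} = 146/3 + (1/6)P_{Vidio}.
Similarly P_{Vidio} = 167/3 + (1/6)P_{Streamly}.
Substituting the second reaction function into the first: P_{Streamly} = 146/3 + (1/6)(167/3 + (1/6)P_{Streamly}), which gives (35/36)P_{Streamly} = 1043/18 ⇒ P_{Streamly} = 59.6.
Then P_{Vidio} = 167/3 + (1/6)·59.6 = 65.6.

59.6, 65.6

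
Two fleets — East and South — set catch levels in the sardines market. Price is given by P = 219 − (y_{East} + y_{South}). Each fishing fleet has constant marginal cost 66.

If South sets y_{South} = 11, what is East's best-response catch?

Fishing fleet East's profit: π = y_{East}(219 − (y_{East} + y_{South})) − 66y_{East}.
∂π/∂y_{East} = 153 − 2y_{East} − y_{South} = 0, so y_{East} = 76.5 − 0.5y_{South}.
At y_{South} = 11: y_{East} = 76.5 − 0.5·11 = 71.

71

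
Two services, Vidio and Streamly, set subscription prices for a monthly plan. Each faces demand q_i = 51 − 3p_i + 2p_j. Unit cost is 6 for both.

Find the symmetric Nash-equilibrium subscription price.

Vidio's profit: π = (p_{Vidio} − 6)(51 − 3p_{Vidio} + 2p_{Streamly}).
∂π/∂p_{Vidio} = 69 − 6p_{Vidio} + 2p_{Streamly} = 0 ⇒ p_{Vidio} = 11.5 + (1/3)p_{Streamly}.
By symmetry p_{Streamly} = p_{Vidio}; substituting into the reaction function, (2/3)p_{Vidio} = 11.5 and p_{Vidio} = 17.25.

17.25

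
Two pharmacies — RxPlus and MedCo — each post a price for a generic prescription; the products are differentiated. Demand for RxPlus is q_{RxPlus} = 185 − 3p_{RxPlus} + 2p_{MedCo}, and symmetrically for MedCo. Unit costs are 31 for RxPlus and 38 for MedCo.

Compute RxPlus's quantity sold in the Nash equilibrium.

119.4375

RxPlus's profit: π = (p_{RxPlus} − 31)(185 − 3p_{RxPlus} + 2p_{MedCo}).
∂π/∂p_{RxPlus} = 278 − 6p_{RxPlus} + 2p_{MedCo} = 0 ⇒ p_{RxPlus} = 139/3 + (1/3)p_{MedCo}.
Similarly p_{MedCo} = 299/6 + (1/3)p_{RxPlus}.
Substituting the second reaction function into the first: p_{RxPlus} = 139/3 + (1/3)(299/6 + (1/3)p_{RxPlus}), which gives (8/9)p_{RxPlus} = 1133/18 ⇒ p_{RxPlus} = 70.8125.
Then p_{MedCo} = 299/6 + (1/3)·70.8125 = 73.4375.
q_{RxPlus} = 185 − 3·70.8125 + 2·73.4375 = 119.4375.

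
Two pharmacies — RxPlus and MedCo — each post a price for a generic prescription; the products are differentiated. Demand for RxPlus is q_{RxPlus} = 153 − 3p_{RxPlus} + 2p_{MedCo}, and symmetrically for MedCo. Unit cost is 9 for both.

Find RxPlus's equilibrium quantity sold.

108

RxPlus's profit: π = (p_{RxPlus} − 9)(153 − 3p_{RxPlus} + 2p_{MedCo}).
∂π/∂p_{RxPlus} = 180 − 6p_{RxPlus} + 2p_{MedCo} = 0 ⇒ p_{RxPlus} = 30 + (1/3)p_{MedCo}.
Setting p_{RxPlus} = p_{MedCo} in the reaction function: p_{RxPlus} = 30 + (1/3)p_{RxPlus}, so p_{RxPlus} = 30 / (2/3) = 45.
q_{RxPlus} = 153 − 3·45 + 2·45 = 108.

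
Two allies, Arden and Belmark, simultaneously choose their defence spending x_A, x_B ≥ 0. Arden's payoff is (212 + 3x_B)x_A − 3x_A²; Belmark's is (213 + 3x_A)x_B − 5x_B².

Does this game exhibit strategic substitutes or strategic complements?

Expanding Arden's payoff: 212x_A + 3x_Bx_A − 3x_A².
∂π/∂x_A = 212 + 3x_B − 6x_A = 0, so x_A = 106/3 + 0.5x_B.
The best-response slope dx_A/dx_B = 0.5 > 0: the reaction function is upward-sloping, so the choices are strategic complements.

strategic complements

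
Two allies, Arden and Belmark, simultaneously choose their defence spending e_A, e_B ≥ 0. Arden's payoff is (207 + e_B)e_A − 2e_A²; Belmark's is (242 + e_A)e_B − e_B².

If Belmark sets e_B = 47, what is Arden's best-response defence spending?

63.5

Expanding Arden's payoff: 207e_A + e_Be_A − 2e_A².
∂π/∂e_A = 207 + e_B − 4e_A = 0, so e_A = 51.75 + 0.25e_B.
At e_B = 47: e_A = 51.75 + 0.25·47 = 63.5.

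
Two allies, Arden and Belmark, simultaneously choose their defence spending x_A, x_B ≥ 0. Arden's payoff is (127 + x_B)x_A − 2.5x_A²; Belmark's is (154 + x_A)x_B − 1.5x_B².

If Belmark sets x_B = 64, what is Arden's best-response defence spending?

Expanding Arden's payoff: 127x_A + x_Bx_A − 2.5x_A².
∂π/∂x_A = 127 + x_B − 5x_A = 0, so x_A = 25.4 + 0.2x_B.
At x_B = 64: x_A = 25.4 + 0.2·64 = 38.2.

38.2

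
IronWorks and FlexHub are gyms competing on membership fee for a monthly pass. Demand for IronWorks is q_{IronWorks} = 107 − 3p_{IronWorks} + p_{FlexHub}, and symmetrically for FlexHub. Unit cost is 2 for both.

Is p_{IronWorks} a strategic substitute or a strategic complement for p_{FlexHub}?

IronWorks's profit: π = (p_{IronWorks} − 2)(107 − 3p_{IronWorks} + p_{FlexHub}).
∂π/∂p_{IronWorks} = 113 − 6p_{IronWorks} + p_{FlexHub} = 0 ⇒ p_{IronWorks} = 113/6 + (1/6)p_{FlexHub}.
The best-response slope dp_{IronWorks}/dp_{FlexHub} = 1/6 > 0: the reaction function is upward-sloping, so the choices are strategic complements.

strategic complements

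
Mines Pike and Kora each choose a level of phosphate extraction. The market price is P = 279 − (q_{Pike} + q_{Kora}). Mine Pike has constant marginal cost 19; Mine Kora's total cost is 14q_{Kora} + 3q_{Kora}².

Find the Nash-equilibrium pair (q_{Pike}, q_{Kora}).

Mine Pike's profit: π = q_{Pike}(279 − (q_{Pike} + q_{Kora})) − 19q_{Pike}.
∂π/∂q_{Pike} = 260 − 2q_{Pike} − q_{Kora} = 0, so q_{Pike} = 130 − 0.5q_{Kora}.
For Kora: ∂π/∂q_{Kora} = 265 − 8q_{Kora} − q_{Pike} = 0 ⇒ q_{Kora} = 33.125 − 0.125q_{Pike}.
Solving the two reaction functions simultaneously: (1 − (−0.5)(−0.125))q_{Pike} = 130 − 0.5·33.125, so 0.9375q_{Pike} = 113.4375 and q_{Pike} = 121.
Then q_{Kora} = 33.125 − 0.125·121 = 18.

121, 18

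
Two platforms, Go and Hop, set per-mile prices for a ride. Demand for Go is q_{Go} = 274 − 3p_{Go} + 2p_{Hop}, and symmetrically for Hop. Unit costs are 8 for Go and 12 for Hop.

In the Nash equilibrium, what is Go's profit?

13567.6875

Go's profit: π = (p_{Go} − 8)(274 − 3p_{Go} + 2p_{Hop}).
∂π/∂p_{Go} = 298 − 6p_{Go} + 2p_{Hop} = 0 ⇒ p_{Go} = 149/3 + (1/3)p_{Hop}.
Similarly p_{Hop} = 155/3 + (1/3)p_{Go}.
Solving the two reaction functions simultaneously: (1 − (1/3)(1/3))p_{Go} = 149/3 + (1/3)·(155/3), so (8/9)p_{Go} = 602/9 and p_{Go} = 75.25.
Then p_{Hop} = 155/3 + (1/3)·75.25 = 76.75.
q_{Go} = 274 − 3·75.25 + 2·76.75 = 201.75.
Profit = (75.25 − 8)·201.75 = 13567.6875.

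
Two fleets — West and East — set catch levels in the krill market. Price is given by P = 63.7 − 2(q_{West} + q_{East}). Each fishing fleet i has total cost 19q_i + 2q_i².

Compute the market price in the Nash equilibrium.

45.82

Fishing fleet West's profit: π = q_{West}(63.7 − 2(q_{West} + q_{East})) − 19q_{West} − 2q_{West}².
∂π/∂q_{West} = 44.7 − 8q_{West} − 2q_{East} = 0, so q_{West} = 5.5875 − 0.25q_{East}.
Setting q_{West} = q_{East} in the reaction function: q_{West} = 5.5875 − 0.25q_{West}, so q_{West} = 5.5875 / 1.25 = 4.47.
Equilibrium price: P = 63.7 − 2·8.94 = 45.82.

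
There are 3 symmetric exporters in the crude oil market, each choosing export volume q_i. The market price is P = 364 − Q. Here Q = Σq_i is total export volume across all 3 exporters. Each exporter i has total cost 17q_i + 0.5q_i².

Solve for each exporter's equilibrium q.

A representative exporter's profit is π_i = q_i(364 − Q) − 17q_i − 0.5q_i², with Q = q_i + Σ_{j≠i} q_j.
First-order condition: 347 − 3q_i − Σ_{j≠i} q_j = 0.
With identical exporters, set every q_j = q: then 347 − 3q − 2q = 0, i.e. q = 347/5 = 69.4.

69.4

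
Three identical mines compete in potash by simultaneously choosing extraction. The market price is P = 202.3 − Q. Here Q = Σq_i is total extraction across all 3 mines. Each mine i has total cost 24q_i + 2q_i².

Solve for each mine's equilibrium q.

22.2875

A representative mine's profit is π_i = q_i(202.3 − Q) − 24q_i − 2q_i², with Q = q_i + Σ_{j≠i} q_j.
First-order condition: 178.3 − 6q_i − Σ_{j≠i} q_j = 0.
Imposing symmetry (q_j = q for all j) turns Σ_{j≠i} q_j into 2q, so 178.3 = 8q and q = 22.2875.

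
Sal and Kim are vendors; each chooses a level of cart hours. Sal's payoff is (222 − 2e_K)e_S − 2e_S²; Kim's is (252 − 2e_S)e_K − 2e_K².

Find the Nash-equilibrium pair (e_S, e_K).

Expanding Sal's payoff: 222e_S − 2e_Ke_S − 2e_S².
∂π/∂e_S = 222 − 2e_K − 4e_S = 0, so e_S = 55.5 − 0.5e_K.
Likewise for Kim: e_K = 63 − 0.5e_S.
Solving the two reaction functions simultaneously: (1 − (−0.5)(−0.5))e_S = 55.5 − 0.5·63, so 0.75e_S = 24 and e_S = 32.
Then e_K = 63 − 0.5·32 = 47.

32, 47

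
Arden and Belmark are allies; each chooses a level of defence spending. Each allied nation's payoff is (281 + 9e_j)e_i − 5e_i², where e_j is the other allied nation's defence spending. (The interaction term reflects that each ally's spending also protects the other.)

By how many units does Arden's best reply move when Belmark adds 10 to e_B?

Arden's payoff is (281 + 9e_B)e_A − 5e_A².
∂π/∂e_A = 281 + 9e_B − 10e_A = 0, so e_A = 28.1 + 0.9e_B.
The reaction-function slope is 0.9, so a 10-unit rise in e_B moves e_A by 0.9 × 10 = 9. Arden's best response rises — the actions are strategic complements.

9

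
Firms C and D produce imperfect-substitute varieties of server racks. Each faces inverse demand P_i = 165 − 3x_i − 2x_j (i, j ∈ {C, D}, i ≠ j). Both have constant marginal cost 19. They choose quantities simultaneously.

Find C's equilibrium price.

73.75

Firm C's profit: π = x_C(165 − 3x_C − 2x_D) − 19x_C.
∂π/∂x_C = 146 − 6x_C − 2x_D = 0 ⇒ x_C = 73/3 − (1/3)x_D.
By symmetry x_D = x_C; substituting into the reaction function, (4/3)x_C = 73/3 and x_C = 18.25.
P_C = 165 − 3·18.25 − 2·18.25 = 73.75.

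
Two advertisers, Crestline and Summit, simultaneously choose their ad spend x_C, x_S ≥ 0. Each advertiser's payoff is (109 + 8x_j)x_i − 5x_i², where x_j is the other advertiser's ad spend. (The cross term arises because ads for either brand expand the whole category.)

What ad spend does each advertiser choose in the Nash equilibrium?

Crestline's payoff is (109 + 8x_S)x_C − 5x_C².
∂π/∂x_C = 109 + 8x_S − 10x_C = 0, so x_C = 10.9 + 0.8x_S.
Setting x_C = x_S in the reaction function: x_C = 10.9 + 0.8x_C, so x_C = 10.9 / 0.2 = 54.5.

54.5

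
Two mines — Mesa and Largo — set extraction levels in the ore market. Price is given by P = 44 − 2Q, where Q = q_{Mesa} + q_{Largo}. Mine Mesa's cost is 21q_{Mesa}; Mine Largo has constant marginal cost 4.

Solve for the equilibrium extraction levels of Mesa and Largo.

Mine Mesa's profit: π = q_{Mesa}(44 − 2(q_{Mesa} + q_{Largo})) − 21q_{Mesa}.
∂π/∂q_{Mesa} = 23 − 4q_{Mesa} − 2q_{Largo} = 0, so q_{Mesa} = 5.75 − 0.5q_{Largo}.
By the same steps for Largo: q_{Largo} = 10 − 0.5q_{Mesa}.
Substituting the second reaction function into the first: q_{Mesa} = 5.75 − 0.5(10 − 0.5q_{Mesa}), which gives 0.75q_{Mesa} = 0.75 ⇒ q_{Mesa} = 1.
Then q_{Largo} = 10 − 0.5·1 = 9.5.

1, 9.5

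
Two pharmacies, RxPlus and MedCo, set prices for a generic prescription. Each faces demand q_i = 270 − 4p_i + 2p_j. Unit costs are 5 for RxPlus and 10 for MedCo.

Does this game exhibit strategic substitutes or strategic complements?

RxPlus's profit: π = (p_{RxPlus} − 5)(270 − 4p_{RxPlus} + 2p_{MedCo}).
∂π/∂p_{RxPlus} = 290 − 8p_{RxPlus} + 2p_{MedCo} = 0 ⇒ p_{RxPlus} = 36.25 + 0.25p_{MedCo}.
The best-response slope dp_{RxPlus}/dp_{MedCo} = 0.25 > 0: the reaction function is upward-sloping, so the choices are strategic complements.

strategic complements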